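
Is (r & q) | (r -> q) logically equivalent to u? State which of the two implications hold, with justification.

Forward direction. This fails. Under r = F, q = F, u = F, the left side is true but the right side is false.

Converse. This fails. Under r = T, q = F, u = T, the left side is false but the right side is true.

Both directions fail.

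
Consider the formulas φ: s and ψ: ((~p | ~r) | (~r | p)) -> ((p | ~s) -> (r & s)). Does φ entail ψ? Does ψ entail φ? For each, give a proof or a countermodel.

The forward direction fails; the converse holds.

Forward direction. This fails. Under r = F, s = T, p = T, the left side is true but the right side is false.

Converse. Assume the antecedent. If r is true, the antecedent forces (r = T, s = T, p = F) or (r = T, s = T, p = T), and s holds there. If r is false, the antecedent forces (r = F, s = T, p = F), and s holds there. Either way s holds.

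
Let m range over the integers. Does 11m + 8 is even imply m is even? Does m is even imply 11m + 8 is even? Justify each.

(→) Suppose 11m + 8 is even. Since 11 is odd, 11m and m have the same parity, so 11m + 8 ≡ m + 8 (mod 2). As 8 is even, 11m + 8 is even exactly when m is even. Thus m is even.

(←) Conversely, suppose m is even; write m = 2j. Then 11m + 8 = 11·(2j) + 8 = 2·11j + 8, which is even.

Both directions hold; the statement is true.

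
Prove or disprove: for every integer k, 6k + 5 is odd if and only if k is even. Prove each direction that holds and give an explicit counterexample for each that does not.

[⇒] This fails: take k = 1. Then 6k + 5 = 11, which is odd, yet k = 1 is odd, not even.

[⇐] Suppose k is even. Since 6 is even, 6k is even for every k, so 6k + 5 has the same parity as 5, which is odd. Hence 6k + 5 is odd.

Only the converse holds.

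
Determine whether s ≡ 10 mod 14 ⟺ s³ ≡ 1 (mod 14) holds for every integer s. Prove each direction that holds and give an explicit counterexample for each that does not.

(⟹) This fails: take s = 10. Then 10 ≡ 10 (mod 14), but 10³ = 1000 ≡ 6 (mod 14), not 1.

(⟸) This fails: take s = 1. Then 1³ = 1 ≡ 1 (mod 14), yet 1 ≡ 1 (mod 14), not 10.

Neither implication holds.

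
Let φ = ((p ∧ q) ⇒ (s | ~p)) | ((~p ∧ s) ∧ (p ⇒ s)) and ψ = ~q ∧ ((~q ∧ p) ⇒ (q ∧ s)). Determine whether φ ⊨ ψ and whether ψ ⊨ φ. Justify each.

The forward direction fails; the converse holds.

Converse. Assume the antecedent. If s is true, the consequent reduces to true regardless of the other variables. If s is false, the antecedent forces (s = F, p = F, q = F), and the consequent holds there. Either way the consequent holds.

Forward direction. This fails. Under s = F, p = T, q = F, the left side is true but the right side is false.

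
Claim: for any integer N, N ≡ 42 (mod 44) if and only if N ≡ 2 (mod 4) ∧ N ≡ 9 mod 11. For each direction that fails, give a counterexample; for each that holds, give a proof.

Equivalent; both directions hold.

(→) Suppose N ≡ 42 (mod 44); write N = 44j + 42. Since 4 ∣ 44, reducing mod 4 gives N ≡ 42 ≡ 2 (mod 4); since 11 ∣ 44, reducing mod 11 gives N ≡ 42 ≡ 9 (mod 11).

(←) Conversely, if N ≡ 2 (mod 4) and N ≡ 9 (mod 11), then by the Chinese remainder theorem N ≡ 42 (mod 44). This is exactly N ≡ 42 (mod 44).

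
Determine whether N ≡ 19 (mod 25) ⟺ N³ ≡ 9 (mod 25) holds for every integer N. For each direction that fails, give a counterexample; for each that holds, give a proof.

Equivalent; both directions hold.

(→) Suppose N ≡ 19 (mod 25). Write N = 25j + 19. Then (25j + 19)³ = 15625j³ + 35625j² + 27075j + 6859 = 25(625j³ + 1425j² + 1083j + 274) + 9, so N³ ≡ 9 (mod 25).

(←) Conversely, suppose N³ ≡ 9 (mod 25). The only residue r in {0, …, 24} with r³ ≡ 9 (mod 25) is r = 19, so N ≡ 19 (mod 25).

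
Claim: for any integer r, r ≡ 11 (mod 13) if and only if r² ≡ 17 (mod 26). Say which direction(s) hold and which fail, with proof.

Forward direction. This fails: take r = 24. Then 24 ≡ 11 (mod 13), but 24² = 576 ≡ 4 (mod 26), not 17.

Converse. This fails: take r = 15. Then 15² = 225 ≡ 17 (mod 26), yet 15 ≡ 2 (mod 13), not 11.

(⇒) fails and (⇐) fails.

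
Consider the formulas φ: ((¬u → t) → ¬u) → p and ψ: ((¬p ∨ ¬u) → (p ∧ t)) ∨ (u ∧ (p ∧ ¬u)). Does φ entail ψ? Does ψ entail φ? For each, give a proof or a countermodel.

(⇒) fails; (⇐) holds.

(⟹) This fails. Under p = T, u = F, t = F, the left side is true but the right side is false.

(⟸) Assume the antecedent. If p is true, ((¬u → t) → ¬u) → p reduces to true regardless of the other variables. If p is false, the antecedent cannot hold. Either way ((¬u → t) → ¬u) → p holds.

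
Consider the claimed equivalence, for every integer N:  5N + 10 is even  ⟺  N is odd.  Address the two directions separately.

(⇒) This fails: N = 0 gives 5N + 10 = 10, which is even, but 0 is even, not odd.

(⇐) This also fails: N = 7 is odd, but 5N + 10 = 45 is odd, not even.

(⇒) fails and (⇐) fails.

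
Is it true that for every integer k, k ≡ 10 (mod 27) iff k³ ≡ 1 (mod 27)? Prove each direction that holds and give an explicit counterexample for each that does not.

(⇒) holds; (⇐) fails.

[⇒] Suppose k ≡ 10 (mod 27). Write k = 27j + 10. Then (27j + 10)³ = 19683j³ + 21870j² + 8100j + 1000 = 27(729j³ + 810j² + 300j + 37) + 1, so k³ ≡ 1 (mod 27).

[⇐] This fails: take k = 1. Then 1³ = 1 ≡ 1 (mod 27), yet 1 ≡ 1 (mod 27), not 10.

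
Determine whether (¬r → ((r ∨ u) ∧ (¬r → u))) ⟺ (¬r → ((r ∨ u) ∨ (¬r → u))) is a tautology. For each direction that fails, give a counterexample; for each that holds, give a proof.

(⇐) Assume the antecedent. If r is true, ¬r → ((r ∨ u) ∧ (¬r → u)) reduces to true regardless of the other variables. If r is false, the antecedent forces (r = F, u = T), and ¬r → ((r ∨ u) ∧ (¬r → u)) holds there. Either way ¬r → ((r ∨ u) ∧ (¬r → u)) holds.

(⇒) Assume the antecedent. If r is true, ¬r → ((r ∨ u) ∨ (¬r → u)) reduces to true regardless of the other variables. If r is false, the antecedent forces (r = F, u = T), and ¬r → ((r ∨ u) ∨ (¬r → u)) holds there. Either way ¬r → ((r ∨ u) ∨ (¬r → u)) holds.

Both implications hold.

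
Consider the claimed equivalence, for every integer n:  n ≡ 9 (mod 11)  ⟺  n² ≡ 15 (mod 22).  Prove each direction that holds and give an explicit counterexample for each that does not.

Neither implication holds.

(⟹) This fails: take n = 20. Then 20 ≡ 9 (mod 11), but 20² = 400 ≡ 4 (mod 22), not 15.

(⟸) This fails: take n = 13. Then 13² = 169 ≡ 15 (mod 22), yet 13 ≡ 2 (mod 11), not 9.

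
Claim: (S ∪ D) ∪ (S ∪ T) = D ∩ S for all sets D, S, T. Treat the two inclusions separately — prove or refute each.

(⟹) This inclusion fails. Take D = {1}, S = ∅, T = ∅; then 1 ∈ (S ∪ D) ∪ (S ∪ T) but 1 ∉ D ∩ S.

(⟸) Let x ∈ D ∩ S. Then either x ∈ D ∩ S and x ∉ T; or x ∈ D ∩ S ∩ T. In each case x ∈ (S ∪ D) ∪ (S ∪ T), so D ∩ S ⊆ (S ∪ D) ∪ (S ∪ T).

Only the reverse inclusion holds.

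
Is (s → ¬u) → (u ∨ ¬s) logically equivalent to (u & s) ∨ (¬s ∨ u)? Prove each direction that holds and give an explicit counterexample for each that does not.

(⟸) Assume the antecedent. If u is true, (s → ¬u) → (u ∨ ¬s) reduces to true regardless of the other variables. If u is false, the antecedent forces (u = F, s = F), and (s → ¬u) → (u ∨ ¬s) holds there. Either way (s → ¬u) → (u ∨ ¬s) holds.

(⟹) Assume the antecedent. If u is true, (u & s) ∨ (¬s ∨ u) reduces to true regardless of the other variables. If u is false, the antecedent forces (u = F, s = F), and (u & s) ∨ (¬s ∨ u) holds there. Either way (u & s) ∨ (¬s ∨ u) holds.

Both implications hold.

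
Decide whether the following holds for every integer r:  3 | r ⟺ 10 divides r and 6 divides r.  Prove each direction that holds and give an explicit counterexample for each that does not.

Forward direction. This fails: take r = 3. Certainly 3 ∣ 3, but 10 ∤ 3.

Converse. Suppose 10 ∣ r and 6 ∣ r. Any common multiple of 10 and 6 is a multiple of their lcm; here lcm(10, 6) = 10·6/gcd(10, 6) = 60/2 = 30, so 30 ∣ r. Since 3 ∣ 30, it follows that 3 ∣ r.

Only the converse holds.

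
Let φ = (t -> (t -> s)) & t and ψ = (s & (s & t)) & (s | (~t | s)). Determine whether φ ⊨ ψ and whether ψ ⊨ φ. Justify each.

(⟸) Assume the antecedent. If s is true, the antecedent forces (s = T, t = T), and (t -> (t -> s)) & t holds there. If s is false, the antecedent cannot hold. Either way (t -> (t -> s)) & t holds.

(⟹) Assume the antecedent. If s is true, the antecedent forces (s = T, t = T), and (s & (s & t)) & (s | (~t | s)) holds there. If s is false, the antecedent cannot hold. Either way (s & (s & t)) & (s | (~t | s)) holds.

Both implications hold.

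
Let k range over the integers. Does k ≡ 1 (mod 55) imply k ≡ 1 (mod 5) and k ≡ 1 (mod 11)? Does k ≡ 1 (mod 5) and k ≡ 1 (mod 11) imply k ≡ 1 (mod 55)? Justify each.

(⟹) Suppose k ≡ 1 (mod 55); write k = 55j + 1. Since 5 ∣ 55, reducing mod 5 gives k ≡ 1 (mod 5); since 11 ∣ 55, reducing mod 11 gives k ≡ 1 (mod 11).

(⟸) Conversely, if k ≡ 1 (mod 5) and k ≡ 1 (mod 11), then by the Chinese remainder theorem k ≡ 1 (mod 55). This is exactly k ≡ 1 (mod 55).

The biconditional holds.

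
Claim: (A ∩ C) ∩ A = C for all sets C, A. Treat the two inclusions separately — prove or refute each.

The sets are not equal: only the forward inclusion holds.

(⊆) Let x ∈ (A ∩ C) ∩ A. Then x ∈ C ∩ A, from which x ∈ C.

(⊇) This inclusion fails. Take C = {1}, A = ∅; then 1 ∈ C but 1 ∉ (A ∩ C) ∩ A.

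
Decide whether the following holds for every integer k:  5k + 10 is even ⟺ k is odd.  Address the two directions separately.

Both directions fail.

[⇒] This fails: k = 2 gives 5k + 10 = 20, which is even, but 2 is even, not odd.

[⇐] This also fails: k = 7 is odd, but 5k + 10 = 45 is odd, not even.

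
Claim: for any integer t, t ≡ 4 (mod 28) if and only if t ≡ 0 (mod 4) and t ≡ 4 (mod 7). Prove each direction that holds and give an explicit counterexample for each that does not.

[⇒] Suppose t ≡ 4 (mod 28); write t = 28j + 4. Since 4 ∣ 28, reducing mod 4 gives t ≡ 4 ≡ 0 (mod 4); since 7 ∣ 28, reducing mod 7 gives t ≡ 4 (mod 7).

[⇐] Conversely, if t ≡ 0 (mod 4) and t ≡ 4 (mod 7), then by the Chinese remainder theorem t ≡ 4 (mod 28). This is exactly t ≡ 4 (mod 28).

Both implications hold.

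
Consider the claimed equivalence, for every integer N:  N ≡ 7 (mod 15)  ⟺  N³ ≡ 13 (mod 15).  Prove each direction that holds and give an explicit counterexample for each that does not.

Both directions hold; the statement is true.

[⇐] Suppose N³ ≡ 13 (mod 15). The only residue r in {0, …, 14} with r³ ≡ 13 (mod 15) is r = 7, so N ≡ 7 (mod 15).

[⇒] Suppose N ≡ 7 (mod 15). Write N = 15j + 7. Then (15j + 7)³ = 3375j³ + 4725j² + 2205j + 343 = 15(225j³ + 315j² + 147j + 22) + 13, so N³ ≡ 13 (mod 15).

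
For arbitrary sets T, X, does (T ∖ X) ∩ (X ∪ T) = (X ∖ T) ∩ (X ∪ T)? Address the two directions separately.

Forward inclusion. This inclusion fails. Take T = {1}, X = ∅; then 1 ∈ (T ∖ X) ∩ (X ∪ T) but 1 ∉ (X ∖ T) ∩ (X ∪ T).

Reverse inclusion. This inclusion fails. Take T = ∅, X = {1}; then 1 ∈ (X ∖ T) ∩ (X ∪ T) but 1 ∉ (T ∖ X) ∩ (X ∪ T).

Both inclusions fail.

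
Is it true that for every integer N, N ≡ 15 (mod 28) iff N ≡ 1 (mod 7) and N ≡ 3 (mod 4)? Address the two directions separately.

(⇒) Suppose N ≡ 15 (mod 28); write N = 28j + 15. Since 7 ∣ 28, reducing mod 7 gives N ≡ 15 ≡ 1 (mod 7); since 4 ∣ 28, reducing mod 4 gives N ≡ 15 ≡ 3 (mod 4).

(⇐) Conversely, if N ≡ 1 (mod 7) and N ≡ 3 (mod 4), then by the Chinese remainder theorem N ≡ 15 (mod 28). This is exactly N ≡ 15 (mod 28).

Both implications hold.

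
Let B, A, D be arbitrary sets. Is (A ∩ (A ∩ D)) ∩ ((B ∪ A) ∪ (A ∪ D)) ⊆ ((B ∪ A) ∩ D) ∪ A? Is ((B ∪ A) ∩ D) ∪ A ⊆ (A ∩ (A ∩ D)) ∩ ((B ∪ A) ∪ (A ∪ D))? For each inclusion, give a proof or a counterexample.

The sets are not equal: only the forward inclusion holds.

(⟹) Let x ∈ (A ∩ (A ∩ D)) ∩ ((B ∪ A) ∪ (A ∪ D)). Then either x ∈ A ∩ D and x ∉ B; or x ∈ B ∩ A ∩ D. In each case x ∈ ((B ∪ A) ∩ D) ∪ A, so (A ∩ (A ∩ D)) ∩ ((B ∪ A) ∪ (A ∪ D)) ⊆ ((B ∪ A) ∩ D) ∪ A.

(⟸) This inclusion fails. Take B = ∅, A = {1}, D = ∅; then 1 ∈ ((B ∪ A) ∩ D) ∪ A but 1 ∉ (A ∩ (A ∩ D)) ∩ ((B ∪ A) ∪ (A ∪ D)).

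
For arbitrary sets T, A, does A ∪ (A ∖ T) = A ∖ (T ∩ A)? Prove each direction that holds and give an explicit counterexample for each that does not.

Forward inclusion. This inclusion fails. Take T = {1}, A = {1}; then 1 ∈ A ∪ (A ∖ T) but 1 ∉ A ∖ (T ∩ A).

Reverse inclusion. Let x ∈ A ∖ (T ∩ A). Then x ∈ A and x ∉ T, from which x ∈ A ∪ (A ∖ T).

Only the reverse inclusion holds.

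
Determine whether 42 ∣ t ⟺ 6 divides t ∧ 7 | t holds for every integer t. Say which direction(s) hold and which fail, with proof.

Equivalent; both directions hold.

(→) If 42 ∣ t, write t = 42q. Since 42 = 7·6, t = 6·(7q), so 6 ∣ t; and since 42 = 6·7, t = 7·(6q), so 7 ∣ t.

(←) Suppose 6 ∣ t and 7 ∣ t. Any common multiple of 6 and 7 is a multiple of their lcm; here gcd(6, 7) = 1, so lcm(6, 7) = 6·7 = 42, so 42 ∣ t.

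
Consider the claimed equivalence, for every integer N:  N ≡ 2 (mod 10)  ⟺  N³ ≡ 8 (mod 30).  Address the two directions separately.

(⟹) This fails: take N = 12. Then 12 ≡ 2 (mod 10), but 12³ = 1728 ≡ 18 (mod 30), not 8.

(⟸) Conversely, the residues r modulo 30 with r³ ≡ 8 (mod 30) are exactly {2}, and each is ≡ 2 (mod 10).

The forward direction fails; the converse holds.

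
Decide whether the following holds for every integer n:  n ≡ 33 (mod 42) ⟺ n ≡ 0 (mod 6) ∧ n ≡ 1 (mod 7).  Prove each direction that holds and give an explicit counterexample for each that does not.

Neither implication holds.

(⟹) This fails: n = 33 gives 33 ≡ 33 (mod 42) but 33 ≡ 3 (mod 6), so the conjunction on the right does not hold.

(⟸) This fails: n = 36 satisfies both congruences on the right (36 ≡ 0 mod 6 and 36 ≡ 1 mod 7) yet 36 ≡ 36 (mod 42), not 33.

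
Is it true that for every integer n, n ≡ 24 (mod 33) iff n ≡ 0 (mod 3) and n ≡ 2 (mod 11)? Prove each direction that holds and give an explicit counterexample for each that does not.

(⇐) If n ≡ 0 (mod 3) and n ≡ 2 (mod 11), then by the Chinese remainder theorem n ≡ 24 (mod 33). This is exactly n ≡ 24 (mod 33).

(⇒) Suppose n ≡ 24 (mod 33); write n = 33j + 24. Since 3 ∣ 33, reducing mod 3 gives n ≡ 24 ≡ 0 (mod 3); since 11 ∣ 33, reducing mod 11 gives n ≡ 24 ≡ 2 (mod 11).

Equivalent; both directions hold.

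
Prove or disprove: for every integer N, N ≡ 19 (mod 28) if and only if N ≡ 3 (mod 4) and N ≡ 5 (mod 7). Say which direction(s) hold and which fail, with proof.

Both directions hold; the statement is true.

(⇒) Suppose N ≡ 19 (mod 28); write N = 28j + 19. Since 4 ∣ 28, reducing mod 4 gives N ≡ 19 ≡ 3 (mod 4); since 7 ∣ 28, reducing mod 7 gives N ≡ 19 ≡ 5 (mod 7).

(⇐) Conversely, if N ≡ 3 (mod 4) and N ≡ 5 (mod 7), then by the Chinese remainder theorem N ≡ 19 (mod 28). This is exactly N ≡ 19 (mod 28).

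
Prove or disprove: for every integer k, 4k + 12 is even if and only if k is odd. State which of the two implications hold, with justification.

(⇐) Suppose k is odd. Since 4 is even, 4k is even for every k, so 4k + 12 has the same parity as 12, which is even. Hence 4k + 12 is even.

(⇒) This fails: take k = 2. Then 4k + 12 = 20, which is even, yet k = 2 is even, not odd.

The forward direction fails; the converse holds.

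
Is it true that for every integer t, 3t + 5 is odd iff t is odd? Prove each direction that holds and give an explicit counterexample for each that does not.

(⇒) This fails: t = 2 gives 3t + 5 = 11, which is odd, but 2 is even, not odd.

(⇐) This also fails: t = 1 is odd, but 3t + 5 = 8 is even, not odd.

Neither implication holds.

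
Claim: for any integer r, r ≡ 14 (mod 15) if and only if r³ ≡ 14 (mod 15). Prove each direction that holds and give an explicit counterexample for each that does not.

[⇐] Suppose r³ ≡ 14 (mod 15). The only residue r in {0, …, 14} with r³ ≡ 14 (mod 15) is r = 14, so r ≡ 14 (mod 15).

[⇒] Suppose r ≡ 14 (mod 15). Write r = 15j + 14. Then (15j + 14)³ = 3375j³ + 9450j² + 8820j + 2744 = 15(225j³ + 630j² + 588j + 182) + 14, so r³ ≡ 14 (mod 15).

Both implications hold.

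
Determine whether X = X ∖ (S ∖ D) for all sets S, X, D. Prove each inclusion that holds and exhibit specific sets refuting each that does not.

Forward inclusion. This inclusion fails. Take S = {1}, X = {1}, D = ∅; then 1 ∈ X but 1 ∉ X ∖ (S ∖ D).

Reverse inclusion. Let x ∈ X ∖ (S ∖ D). Then either x ∈ X and x ∉ S, D; or x ∈ X ∩ D and x ∉ S; or x ∈ S ∩ X ∩ D. In each case x ∈ X, so X ∖ (S ∖ D) ⊆ X.

(⊆) fails; (⊇) holds.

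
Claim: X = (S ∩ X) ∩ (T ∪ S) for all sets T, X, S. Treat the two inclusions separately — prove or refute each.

Forward inclusion. This inclusion fails. Take T = ∅, X = {1}, S = ∅; then 1 ∈ X but 1 ∉ (S ∩ X) ∩ (T ∪ S).

Reverse inclusion. Let x ∈ (S ∩ X) ∩ (T ∪ S). Then either x ∈ X ∩ S and x ∉ T; or x ∈ T ∩ X ∩ S. In each case x ∈ X, so (S ∩ X) ∩ (T ∪ S) ⊆ X.

Only the reverse inclusion holds.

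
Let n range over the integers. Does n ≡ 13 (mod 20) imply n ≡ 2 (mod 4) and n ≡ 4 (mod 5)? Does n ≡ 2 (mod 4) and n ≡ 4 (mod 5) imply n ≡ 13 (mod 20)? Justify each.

Both directions fail.

[⇒] This fails: n = 13 gives 13 ≡ 13 (mod 20) but 13 ≡ 1 (mod 4), so the conjunction on the right does not hold.

[⇐] This fails: n = 14 satisfies both congruences on the right (14 ≡ 2 mod 4 and 14 ≡ 4 mod 5) yet 14 ≡ 14 (mod 20), not 13.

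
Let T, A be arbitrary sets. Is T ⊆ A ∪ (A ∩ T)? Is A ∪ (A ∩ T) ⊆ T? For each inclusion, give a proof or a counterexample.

Neither inclusion holds.

Forward inclusion. This inclusion fails. Take T = {1}, A = ∅; then 1 ∈ T but 1 ∉ A ∪ (A ∩ T).

Reverse inclusion. This inclusion fails. Take T = ∅, A = {1}; then 1 ∈ A ∪ (A ∩ T) but 1 ∉ T.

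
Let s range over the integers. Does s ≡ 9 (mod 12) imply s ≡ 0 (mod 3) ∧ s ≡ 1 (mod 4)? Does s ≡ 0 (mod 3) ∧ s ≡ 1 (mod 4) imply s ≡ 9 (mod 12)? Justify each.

The biconditional holds.

(→) Suppose s ≡ 9 (mod 12); write s = 12j + 9. Since 3 ∣ 12, reducing mod 3 gives s ≡ 9 ≡ 0 (mod 3); since 4 ∣ 12, reducing mod 4 gives s ≡ 9 ≡ 1 (mod 4).

(←) Conversely, if s ≡ 0 (mod 3) and s ≡ 1 (mod 4), then by the Chinese remainder theorem s ≡ 9 (mod 12). This is exactly s ≡ 9 (mod 12).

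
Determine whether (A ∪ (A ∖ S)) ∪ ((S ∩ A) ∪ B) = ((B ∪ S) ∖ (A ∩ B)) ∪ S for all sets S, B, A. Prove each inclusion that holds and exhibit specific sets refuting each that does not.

Both inclusions fail.

(⟹) This inclusion fails. Take S = ∅, B = ∅, A = {1}; then 1 ∈ (A ∪ (A ∖ S)) ∪ ((S ∩ A) ∪ B) but 1 ∉ ((B ∪ S) ∖ (A ∩ B)) ∪ S.

(⟸) This inclusion fails. Take S = {1}, B = ∅, A = ∅; then 1 ∈ ((B ∪ S) ∖ (A ∩ B)) ∪ S but 1 ∉ (A ∪ (A ∖ S)) ∪ ((S ∩ A) ∪ B).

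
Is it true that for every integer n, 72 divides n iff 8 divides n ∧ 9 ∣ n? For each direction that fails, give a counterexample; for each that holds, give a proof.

(⇒) If 72 ∣ n, write n = 72q. Since 72 = 9·8, n = 8·(9q), so 8 ∣ n; and since 72 = 8·9, n = 9·(8q), so 9 ∣ n.

(⇐) Suppose 8 ∣ n and 9 ∣ n. Any common multiple of 8 and 9 is a multiple of their lcm; here gcd(8, 9) = 1, so lcm(8, 9) = 8·9 = 72, so 72 ∣ n.

Both directions hold.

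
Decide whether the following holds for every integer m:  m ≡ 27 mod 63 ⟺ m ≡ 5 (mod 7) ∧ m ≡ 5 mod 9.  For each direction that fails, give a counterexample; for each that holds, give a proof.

[⇒] This fails: m = 27 gives 27 ≡ 27 (mod 63) but 27 ≡ 6 (mod 7), so the conjunction on the right does not hold.

[⇐] This fails: m = 5 satisfies both congruences on the right (5 ≡ 5 mod 7 and 5 ≡ 5 mod 9) yet 5 ≡ 5 (mod 63), not 27.

Neither direction holds.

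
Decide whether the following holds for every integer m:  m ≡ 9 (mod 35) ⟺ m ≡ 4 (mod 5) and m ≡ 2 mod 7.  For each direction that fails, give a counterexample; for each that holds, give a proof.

(⇒) Suppose m ≡ 9 (mod 35); write m = 35j + 9. Since 5 ∣ 35, reducing mod 5 gives m ≡ 9 ≡ 4 (mod 5); since 7 ∣ 35, reducing mod 7 gives m ≡ 9 ≡ 2 (mod 7).

(⇐) Conversely, if m ≡ 4 (mod 5) and m ≡ 2 (mod 7), then by the Chinese remainder theorem m ≡ 9 (mod 35). This is exactly m ≡ 9 (mod 35).

The biconditional holds.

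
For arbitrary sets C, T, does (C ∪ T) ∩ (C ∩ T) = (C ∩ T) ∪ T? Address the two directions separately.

The sets are not equal: only the forward inclusion holds.

Forward inclusion. Let x ∈ (C ∪ T) ∩ (C ∩ T). Then x ∈ C ∩ T, from which x ∈ (C ∩ T) ∪ T.

Reverse inclusion. This inclusion fails. Take C = ∅, T = {1}; then 1 ∈ (C ∩ T) ∪ T but 1 ∉ (C ∪ T) ∩ (C ∩ T).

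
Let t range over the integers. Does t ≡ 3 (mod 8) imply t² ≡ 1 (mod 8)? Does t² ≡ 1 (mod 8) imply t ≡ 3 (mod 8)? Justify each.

(→) Suppose t ≡ 3 (mod 8). Write t = 8j + 3. Then (8j + 3)² = 64j² + 48j + 9 = 8(8j² + 6j + 1) + 1, so t² ≡ 1 (mod 8).

(←) This fails: take t = 1. Then 1² = 1 ≡ 1 (mod 8), yet 1 ≡ 1 (mod 8), not 3.

Only the forward implication holds.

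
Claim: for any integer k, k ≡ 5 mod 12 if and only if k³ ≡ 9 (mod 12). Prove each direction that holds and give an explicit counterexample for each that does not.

Neither implication holds.

(⟹) This fails: take k = 5. Then 5 ≡ 5 (mod 12), but 5³ = 125 ≡ 5 (mod 12), not 9.

(⟸) This fails: take k = 9. Then 9³ = 729 ≡ 9 (mod 12), yet 9 ≡ 9 (mod 12), not 5.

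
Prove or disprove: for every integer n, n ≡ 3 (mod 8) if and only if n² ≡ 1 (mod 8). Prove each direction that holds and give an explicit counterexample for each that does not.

(⇐) This fails: take n = 1. Then 1² = 1 ≡ 1 (mod 8), yet 1 ≡ 1 (mod 8), not 3.

(⇒) Suppose n ≡ 3 (mod 8). Write n = 8j + 3. Then (8j + 3)² = 64j² + 48j + 9 = 8(8j² + 6j + 1) + 1, so n² ≡ 1 (mod 8).

(⇒) holds; (⇐) fails.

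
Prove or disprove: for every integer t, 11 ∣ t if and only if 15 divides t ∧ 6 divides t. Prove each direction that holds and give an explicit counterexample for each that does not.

Forward direction. This fails: take t = 11. Certainly 11 ∣ 11, but 15 ∤ 11.

Converse. This fails: take t = 30. Both 15 ∣ 30 and 6 ∣ 30, yet 30 is not a multiple of 11 (since 30 = 2·11 + 8), so 11 ∤ 30.

(⇒) fails and (⇐) fails.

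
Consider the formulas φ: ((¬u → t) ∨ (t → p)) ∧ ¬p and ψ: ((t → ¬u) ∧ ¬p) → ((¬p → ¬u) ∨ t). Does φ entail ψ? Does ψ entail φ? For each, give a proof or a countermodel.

Forward direction. This fails. Under u = T, t = F, p = F, the left side is true but the right side is false.

Converse. This fails. Under u = F, t = F, p = T, the left side is false but the right side is true.

(⇒) fails and (⇐) fails.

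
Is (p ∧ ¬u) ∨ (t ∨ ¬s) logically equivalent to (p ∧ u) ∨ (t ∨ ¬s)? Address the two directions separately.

Forward direction. This fails. Under t = F, s = T, u = F, p = T, the left side is true but the right side is false.

Converse. This fails. Under t = F, s = T, u = T, p = T, the left side is false but the right side is true.

Both directions fail.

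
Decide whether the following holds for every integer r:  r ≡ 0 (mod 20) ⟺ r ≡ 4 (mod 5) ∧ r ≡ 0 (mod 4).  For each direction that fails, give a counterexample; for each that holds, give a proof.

Neither implication holds.

[⇒] This fails: r = 0 gives 0 ≡ 0 (mod 20) but 0 ≡ 0 (mod 5), so the conjunction on the right does not hold.

[⇐] This fails: r = 4 satisfies both congruences on the right (4 ≡ 4 mod 5 and 4 ≡ 0 mod 4) yet 4 ≡ 4 (mod 20), not 0.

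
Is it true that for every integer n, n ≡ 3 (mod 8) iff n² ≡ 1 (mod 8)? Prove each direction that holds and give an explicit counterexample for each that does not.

(⇒) holds; (⇐) fails.

Forward direction. Suppose n ≡ 3 (mod 8). Write n = 8j + 3. Then (8j + 3)² = 64j² + 48j + 9 = 8(8j² + 6j + 1) + 1, so n² ≡ 1 (mod 8).

Converse. This fails: take n = 1. Then 1² = 1 ≡ 1 (mod 8), yet 1 ≡ 1 (mod 8), not 3.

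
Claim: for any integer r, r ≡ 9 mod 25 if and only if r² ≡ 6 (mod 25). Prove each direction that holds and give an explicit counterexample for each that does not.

(⇒) Suppose r ≡ 9 mod 25. Write r = 25j + 9. Then (25j + 9)² = 625j² + 450j + 81 = 25(25j² + 18j + 3) + 6, so r² ≡ 6 (mod 25).

(⇐) This fails: take r = 16. Then 16² = 256 ≡ 6 (mod 25), yet 16 ≡ 16 (mod 25), not 9.

(⇒) holds; (⇐) fails.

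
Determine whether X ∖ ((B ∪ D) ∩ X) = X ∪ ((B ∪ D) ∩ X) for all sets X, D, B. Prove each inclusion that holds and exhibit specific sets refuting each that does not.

The sets are not equal: only the forward inclusion holds.

Forward inclusion. Let x ∈ X ∖ ((B ∪ D) ∩ X). Then x ∈ X and x ∉ D, B, from which x ∈ X ∪ ((B ∪ D) ∩ X).

Reverse inclusion. This inclusion fails. Take X = {1}, D = {1}, B = ∅; then 1 ∈ X ∪ ((B ∪ D) ∩ X) but 1 ∉ X ∖ ((B ∪ D) ∩ X).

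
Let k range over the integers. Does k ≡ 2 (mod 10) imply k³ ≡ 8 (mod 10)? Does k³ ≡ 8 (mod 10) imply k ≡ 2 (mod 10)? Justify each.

(→) Suppose k ≡ 2 (mod 10). Write k = 10j + 2. Then (10j + 2)³ = 1000j³ + 600j² + 120j + 8 = 10(100j³ + 60j² + 12j) + 8, so k³ ≡ 8 (mod 10).

(←) Conversely, suppose k³ ≡ 8 (mod 10). The only residue r in {0, …, 9} with r³ ≡ 8 (mod 10) is r = 2, so k ≡ 2 (mod 10).

Both directions hold.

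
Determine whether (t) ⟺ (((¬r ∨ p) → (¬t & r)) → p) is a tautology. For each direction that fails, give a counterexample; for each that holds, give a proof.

Neither implication holds.

(→) This fails. Under p = F, t = T, r = T, the left side is true but the right side is false.

(←) This fails. Under p = F, t = F, r = F, the left side is false but the right side is true.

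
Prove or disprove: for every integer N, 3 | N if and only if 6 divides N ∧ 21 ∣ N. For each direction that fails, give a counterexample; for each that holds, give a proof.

The forward direction fails; the converse holds.

(⟹) This fails: take N = 3. Certainly 3 ∣ 3, but 6 ∤ 3.

(⟸) Suppose 6 ∣ N and 21 ∣ N. Any common multiple of 6 and 21 is a multiple of their lcm; here lcm(6, 21) = 6·21/gcd(6, 21) = 126/3 = 42, so 42 ∣ N. Since 3 ∣ 42, it follows that 3 ∣ N.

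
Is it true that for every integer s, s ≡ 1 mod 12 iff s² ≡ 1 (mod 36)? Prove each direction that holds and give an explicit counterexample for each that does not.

Forward direction. This fails: take s = 13. Then 13 ≡ 1 (mod 12), but 13² = 169 ≡ 25 (mod 36), not 1.

Converse. This fails: take s = 17. Then 17² = 289 ≡ 1 (mod 36), yet 17 ≡ 5 (mod 12), not 1.

(⇒) fails and (⇐) fails.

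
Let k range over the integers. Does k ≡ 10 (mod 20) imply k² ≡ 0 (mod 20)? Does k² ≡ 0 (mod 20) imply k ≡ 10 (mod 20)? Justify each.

The forward direction holds; the converse fails.

Forward direction. Suppose k ≡ 10 (mod 20). Write k = 20j + 10. Then (20j + 10)² = 400j² + 400j + 100 = 20(20j² + 20j + 5) + 0, so k² ≡ 0 (mod 20).

Converse. This fails: take k = 0. Then 0² = 0 ≡ 0 (mod 20), yet 0 ≡ 0 (mod 20), not 10.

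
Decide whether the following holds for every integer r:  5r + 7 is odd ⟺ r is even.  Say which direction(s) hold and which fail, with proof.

Both directions hold; the statement is true.

(⇐) Suppose r is even; write r = 2j. Then 5r + 7 = 5·(2j) + 7 = 2·5j + 7, which is odd.

(⇒) Suppose 5r + 7 is odd. Since 5 is odd, 5r and r have the same parity, so 5r + 7 ≡ r + 7 (mod 2). As 7 is odd, 5r + 7 is odd exactly when r is even. Thus r is even.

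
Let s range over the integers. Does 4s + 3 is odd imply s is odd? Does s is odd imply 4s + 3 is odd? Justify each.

[⇒] This fails: take s = 4. Then 4s + 3 = 19, which is odd, yet s = 4 is even, not odd.

[⇐] Suppose s is odd. Since 4 is even, 4s is even for every s, so 4s + 3 has the same parity as 3, which is odd. Hence 4s + 3 is odd.

The forward direction fails; the converse holds.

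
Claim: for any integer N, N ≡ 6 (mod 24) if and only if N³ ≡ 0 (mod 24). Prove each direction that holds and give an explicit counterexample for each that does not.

(⟸) This fails: take N = 0. Then 0³ = 0 ≡ 0 (mod 24), yet 0 ≡ 0 (mod 24), not 6.

(⟹) Suppose N ≡ 6 (mod 24). Write N = 24j + 6. Then (24j + 6)³ = 13824j³ + 10368j² + 2592j + 216 = 24(576j³ + 432j² + 108j + 9) + 0, so N³ ≡ 0 (mod 24).

(⇒) holds; (⇐) fails.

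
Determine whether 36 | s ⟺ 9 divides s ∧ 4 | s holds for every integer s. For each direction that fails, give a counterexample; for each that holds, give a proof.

The biconditional holds.

(←) Suppose 9 ∣ s and 4 ∣ s. Any common multiple of 9 and 4 is a multiple of their lcm; here gcd(9, 4) = 1, so lcm(9, 4) = 9·4 = 36, so 36 ∣ s.

(→) If 36 ∣ s, write s = 36q. Since 36 = 4·9, s = 9·(4q), so 9 ∣ s; and since 36 = 9·4, s = 4·(9q), so 4 ∣ s.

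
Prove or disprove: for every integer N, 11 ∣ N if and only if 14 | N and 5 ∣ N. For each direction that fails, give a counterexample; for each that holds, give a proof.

(→) This fails: take N = 11. Certainly 11 ∣ 11, but 14 ∤ 11.

(←) This fails: take N = 70. Both 14 ∣ 70 and 5 ∣ 70, yet 70 is not a multiple of 11 (since 70 = 6·11 + 4), so 11 ∤ 70.

(⇒) fails and (⇐) fails.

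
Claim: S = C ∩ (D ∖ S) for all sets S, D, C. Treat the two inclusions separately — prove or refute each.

Forward inclusion. This inclusion fails. Take S = {1}, D = ∅, C = ∅; then 1 ∈ S but 1 ∉ C ∩ (D ∖ S).

Reverse inclusion. This inclusion fails. Take S = ∅, D = {1}, C = {1}; then 1 ∈ C ∩ (D ∖ S) but 1 ∉ S.

Neither inclusion holds.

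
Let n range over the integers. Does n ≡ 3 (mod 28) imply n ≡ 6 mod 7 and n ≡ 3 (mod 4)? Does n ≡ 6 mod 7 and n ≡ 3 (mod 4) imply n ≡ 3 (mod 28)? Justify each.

Neither direction holds.

[⇒] This fails: n = 3 gives 3 ≡ 3 (mod 28) but 3 ≡ 3 (mod 7), so the conjunction on the right does not hold.

[⇐] This fails: n = 27 satisfies both congruences on the right (27 ≡ 6 mod 7 and 27 ≡ 3 mod 4) yet 27 ≡ 27 (mod 28), not 3.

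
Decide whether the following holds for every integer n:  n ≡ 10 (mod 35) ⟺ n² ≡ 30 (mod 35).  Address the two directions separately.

Only the forward implication holds.

Converse. This fails: take n = 25. Then 25² = 625 ≡ 30 (mod 35), yet 25 ≡ 25 (mod 35), not 10.

Forward direction. Suppose n ≡ 10 (mod 35). Write n = 35j + 10. Then (35j + 10)² = 1225j² + 700j + 100 = 35(35j² + 20j + 2) + 30, so n² ≡ 30 (mod 35).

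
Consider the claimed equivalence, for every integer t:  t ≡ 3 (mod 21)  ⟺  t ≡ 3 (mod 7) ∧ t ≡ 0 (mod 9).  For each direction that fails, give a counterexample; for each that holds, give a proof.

(⟸) If t ≡ 3 (mod 7) and t ≡ 0 (mod 9), then by the Chinese remainder theorem t ≡ 45 (mod 63). Since 45 ≡ 3 (mod 21) and 21 ∣ 63, we get t ≡ 3 (mod 21).

(⟹) This fails: t = 24 gives 24 ≡ 3 (mod 21) but 24 ≡ 6 (mod 9), so the conjunction on the right does not hold.

The forward direction fails; the converse holds.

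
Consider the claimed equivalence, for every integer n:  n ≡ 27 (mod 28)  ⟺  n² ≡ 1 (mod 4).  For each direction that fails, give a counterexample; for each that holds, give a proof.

Only the forward implication holds.

(⟹) Suppose n ≡ 27 (mod 28). Then n² ≡ 27² = 729 (mod 28), and since 4 ∣ 28, also n² ≡ 1 (mod 4).

(⟸) This fails: take n = 1. Then 1² = 1 ≡ 1 (mod 4), yet 1 ≡ 1 (mod 28), not 27.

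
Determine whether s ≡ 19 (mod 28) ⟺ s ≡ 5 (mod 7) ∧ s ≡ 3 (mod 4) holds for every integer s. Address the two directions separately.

Both directions hold; the statement is true.

(→) Suppose s ≡ 19 (mod 28); write s = 28j + 19. Since 7 ∣ 28, reducing mod 7 gives s ≡ 19 ≡ 5 (mod 7); since 4 ∣ 28, reducing mod 4 gives s ≡ 19 ≡ 3 (mod 4).

(←) Conversely, if s ≡ 5 (mod 7) and s ≡ 3 (mod 4), then by the Chinese remainder theorem s ≡ 19 (mod 28). This is exactly s ≡ 19 (mod 28).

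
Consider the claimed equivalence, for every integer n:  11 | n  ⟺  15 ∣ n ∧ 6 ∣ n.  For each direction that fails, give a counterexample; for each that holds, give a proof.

(⇒) This fails: take n = 11. Certainly 11 ∣ 11, but 15 ∤ 11.

(⇐) This fails: take n = 30. Both 15 ∣ 30 and 6 ∣ 30, yet 30 is not a multiple of 11 (since 30 = 2·11 + 8), so 11 ∤ 30.

Neither direction holds.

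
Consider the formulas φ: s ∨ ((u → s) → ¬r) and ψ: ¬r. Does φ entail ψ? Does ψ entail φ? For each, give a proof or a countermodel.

Forward direction. This fails. Under u = T, r = T, s = F, the left side is true but the right side is false.

Converse. Assume the antecedent. If u is true, s ∨ ((u → s) → ¬r) reduces to true regardless of the other variables. If u is false, the antecedent forces (u = F, r = F, s = F) or (u = F, r = F, s = T), and s ∨ ((u → s) → ¬r) holds there. Either way s ∨ ((u → s) → ¬r) holds.

Not equivalent: only (⇐) holds.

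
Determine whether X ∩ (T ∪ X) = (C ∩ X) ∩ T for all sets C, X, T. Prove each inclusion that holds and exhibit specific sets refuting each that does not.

The sets are not equal: only the reverse inclusion holds.

(⟹) This inclusion fails. Take C = ∅, X = {1}, T = ∅; then 1 ∈ X ∩ (T ∪ X) but 1 ∉ (C ∩ X) ∩ T.

(⟸) Let x ∈ (C ∩ X) ∩ T. Then x ∈ C ∩ X ∩ T, from which x ∈ X ∩ (T ∪ X).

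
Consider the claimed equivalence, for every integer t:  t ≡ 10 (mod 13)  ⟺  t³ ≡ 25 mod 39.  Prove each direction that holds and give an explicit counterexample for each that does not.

Forward direction. This fails: take t = 23. Then 23 ≡ 10 (mod 13), but 23³ = 12167 ≡ 38 (mod 39), not 25.

Converse. This fails: take t = 4. Then 4³ = 64 ≡ 25 (mod 39), yet 4 ≡ 4 (mod 13), not 10.

Neither direction holds.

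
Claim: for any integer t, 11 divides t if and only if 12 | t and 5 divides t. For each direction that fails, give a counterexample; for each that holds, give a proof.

Both directions fail.

(⟹) This fails: take t = 11. Certainly 11 ∣ 11, but 12 ∤ 11.

(⟸) This fails: take t = 60. Both 12 ∣ 60 and 5 ∣ 60, yet 60 is not a multiple of 11 (since 60 = 5·11 + 5), so 11 ∤ 60.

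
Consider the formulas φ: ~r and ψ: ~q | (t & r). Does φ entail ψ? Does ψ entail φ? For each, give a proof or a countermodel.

Neither direction holds.

(⇒) This fails. Under r = F, t = F, q = T, the left side is true but the right side is false.

(⇐) This fails. Under r = T, t = F, q = F, the left side is false but the right side is true.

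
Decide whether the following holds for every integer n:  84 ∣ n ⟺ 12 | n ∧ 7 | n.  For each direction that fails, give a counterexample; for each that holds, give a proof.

The biconditional holds.

(←) Suppose 12 ∣ n and 7 ∣ n. Any common multiple of 12 and 7 is a multiple of their lcm; here gcd(12, 7) = 1, so lcm(12, 7) = 12·7 = 84, so 84 ∣ n.

(→) If 84 ∣ n, write n = 84q. Since 84 = 7·12, n = 12·(7q), so 12 ∣ n; and since 84 = 12·7, n = 7·(12q), so 7 ∣ n.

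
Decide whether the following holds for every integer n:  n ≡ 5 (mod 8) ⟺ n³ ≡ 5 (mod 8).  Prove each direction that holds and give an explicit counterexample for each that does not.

(⟹) Suppose n ≡ 5 (mod 8). Write n = 8j + 5. Then (8j + 5)³ = 512j³ + 960j² + 600j + 125 = 8(64j³ + 120j² + 75j + 15) + 5, so n³ ≡ 5 (mod 8).

(⟸) Conversely, suppose n³ ≡ 5 (mod 8). The only residue r in {0, …, 7} with r³ ≡ 5 (mod 8) is r = 5, so n ≡ 5 (mod 8).

Both implications hold.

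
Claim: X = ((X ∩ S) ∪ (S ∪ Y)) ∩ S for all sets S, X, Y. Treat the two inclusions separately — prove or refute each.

Both inclusions fail.

(⟹) This inclusion fails. Take S = ∅, X = {1}, Y = ∅; then 1 ∈ X but 1 ∉ ((X ∩ S) ∪ (S ∪ Y)) ∩ S.

(⟸) This inclusion fails. Take S = {1}, X = ∅, Y = ∅; then 1 ∈ ((X ∩ S) ∪ (S ∪ Y)) ∩ S but 1 ∉ X.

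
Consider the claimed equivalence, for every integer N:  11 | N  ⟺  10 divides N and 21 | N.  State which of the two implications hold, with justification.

(→) This fails: take N = 11. Certainly 11 ∣ 11, but 10 ∤ 11.

(←) This fails: take N = 210. Both 10 ∣ 210 and 21 ∣ 210, yet 210 is not a multiple of 11 (since 210 = 19·11 + 1), so 11 ∤ 210.

Neither direction holds.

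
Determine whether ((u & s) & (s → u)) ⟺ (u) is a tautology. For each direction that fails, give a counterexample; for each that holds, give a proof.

Forward direction. Assume the antecedent. If s is true, the antecedent forces (s = T, u = T), and u holds there. If s is false, the antecedent cannot hold. Either way u holds.

Converse. This fails. Under s = F, u = T, the left side is false but the right side is true.

The forward direction holds; the converse fails.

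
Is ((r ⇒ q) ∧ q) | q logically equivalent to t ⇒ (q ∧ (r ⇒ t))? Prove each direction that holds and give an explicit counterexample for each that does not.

Only the forward direction holds.

(⇒) Assume the antecedent. If q is true, t ⇒ (q ∧ (r ⇒ t)) reduces to true regardless of the other variables. If q is false, the antecedent cannot hold. Either way t ⇒ (q ∧ (r ⇒ t)) holds.

(⇐) This fails. Under q = F, r = F, t = F, the left side is false but the right side is true.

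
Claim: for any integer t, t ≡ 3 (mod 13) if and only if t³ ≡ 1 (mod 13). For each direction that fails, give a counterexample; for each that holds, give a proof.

Only the forward direction holds.

(⟹) Suppose t ≡ 3 (mod 13). Write t = 13j + 3. Then (13j + 3)³ = 2197j³ + 1521j² + 351j + 27 = 13(169j³ + 117j² + 27j + 2) + 1, so t³ ≡ 1 (mod 13).

(⟸) This fails: take t = 1. Then 1³ = 1 ≡ 1 (mod 13), yet 1 ≡ 1 (mod 13), not 3.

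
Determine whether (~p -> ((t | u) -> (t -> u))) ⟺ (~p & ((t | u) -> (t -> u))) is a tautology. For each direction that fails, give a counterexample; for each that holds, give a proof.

[⇒] This fails. Under t = F, p = T, u = F, the left side is true but the right side is false.

[⇐] Assume the antecedent. If t is true, the antecedent forces (t = T, p = F, u = T), and ~p -> ((t | u) -> (t -> u)) holds there. If t is false, ~p -> ((t | u) -> (t -> u)) reduces to true regardless of the other variables. Either way ~p -> ((t | u) -> (t -> u)) holds.

The forward direction fails; the converse holds.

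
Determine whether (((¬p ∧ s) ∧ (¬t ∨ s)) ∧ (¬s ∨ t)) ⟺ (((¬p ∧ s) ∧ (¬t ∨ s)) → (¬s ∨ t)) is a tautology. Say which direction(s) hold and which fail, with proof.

The forward direction holds; the converse fails.

[⇒] Assume the antecedent. If s is true, the antecedent forces (s = T, p = F, t = T), and the consequent holds there. If s is false, the antecedent cannot hold. Either way the consequent holds.

[⇐] This fails. Under s = F, p = F, t = F, the left side is false but the right side is true.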